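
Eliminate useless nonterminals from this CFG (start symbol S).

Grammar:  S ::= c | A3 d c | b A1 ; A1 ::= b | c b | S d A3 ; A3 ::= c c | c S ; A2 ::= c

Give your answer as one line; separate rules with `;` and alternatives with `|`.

Generating nonterminals: {A1, A2, A3, S}.
Reachable from S after that: {A1, A3, S}.
Removed useless symbols: {A2} and every production mentioning them.

S ::= c | A3 d c | b A1; A1 ::= b | c b | S d A3; A3 ::= c c | c S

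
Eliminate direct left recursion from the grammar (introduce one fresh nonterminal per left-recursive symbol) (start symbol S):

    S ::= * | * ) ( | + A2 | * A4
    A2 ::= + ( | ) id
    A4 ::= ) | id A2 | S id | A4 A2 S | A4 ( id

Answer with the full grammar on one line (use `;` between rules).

S ::= * | * ) ( | + A2 | * A4; A2 ::= + ( | ) id; A4 ::= ) A4' | id A2 A4' | S id A4'; A4' ::= A2 S A4' | ( id A4' | ε

A4 is directly left-recursive.
For A4: α = {A2 S, ( id}, β = {), id A2, S id}. Rewrite as A4 → β A4' and A4' → α A4' | ε.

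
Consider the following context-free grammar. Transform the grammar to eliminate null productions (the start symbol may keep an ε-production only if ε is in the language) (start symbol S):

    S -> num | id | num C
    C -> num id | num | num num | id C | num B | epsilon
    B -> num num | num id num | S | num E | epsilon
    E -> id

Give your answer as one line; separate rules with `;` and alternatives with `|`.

The nullable symbols are {B, C}.
ε ∉ L(G), so no ε-production is kept.
For each production, add variants omitting each subset of nullable occurrences: C → id C gives id C | id.

S -> num | id | num C; C -> num id | num | num num | id C | id | num B; B -> num num | num id num | S | num E; E -> id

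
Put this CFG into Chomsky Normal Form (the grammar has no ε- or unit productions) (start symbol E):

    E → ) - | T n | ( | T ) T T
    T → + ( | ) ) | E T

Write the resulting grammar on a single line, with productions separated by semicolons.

Introduce a nonterminal for each terminal appearing in a rule of length ≥ 2: X1 → ), X2 → -, X3 → n, X4 → +, X5 → (.
Binarize each right-hand side of length ≥ 3 by chaining fresh nonterminals (Y1, Y2, …): affected rules were E → T X1 T T.

E → X1 X2 | T X3 | ( | T Y1; T → X4 X5 | X1 X1 | E T; X1 → ); X2 → -; X3 → n; X4 → +; X5 → (; Y1 → X1 Y2; Y2 → T T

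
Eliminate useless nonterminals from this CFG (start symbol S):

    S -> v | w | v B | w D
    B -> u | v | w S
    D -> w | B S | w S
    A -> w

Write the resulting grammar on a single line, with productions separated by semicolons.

S -> v | w | v B | w D; B -> u | v | w S; D -> w | B S | w S

Generating nonterminals: {A, B, D, S}.
Reachable from S after that: {B, D, S}.
Removed useless symbols: {A} and every production mentioning them.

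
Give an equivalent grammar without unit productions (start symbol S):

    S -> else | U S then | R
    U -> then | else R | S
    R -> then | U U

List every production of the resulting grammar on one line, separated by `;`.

S -> else | U S then | then | U U; U -> then | else R | else | U S then | U U; R -> then | U U

Unit pairs: S ⇒* {R}; U ⇒* {R, S}.
For each unit pair (A, B), copy every non-unit production of B to A, then drop all unit productions.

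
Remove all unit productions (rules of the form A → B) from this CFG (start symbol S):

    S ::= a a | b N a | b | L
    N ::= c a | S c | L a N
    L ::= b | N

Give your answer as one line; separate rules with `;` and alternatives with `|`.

S ::= b | a a | b N a | c a | S c | L a N; N ::= c a | S c | L a N; L ::= b | c a | S c | L a N

Unit pairs: L ⇒* {N}; S ⇒* {L, N}.
Replace each nonterminal's rules with the union of the non-unit rules of every nonterminal it unit-derives.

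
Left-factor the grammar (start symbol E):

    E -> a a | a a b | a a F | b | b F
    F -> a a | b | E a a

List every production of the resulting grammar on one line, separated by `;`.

E -> a a E' | b E''; F -> a a | b | E a a; E' -> ε | b | F; E'' -> ε | F

E has alternatives sharing prefix 'a a': factor to E → a a E' with E' → ε | b | F.
E has alternatives sharing prefix 'b': factor to E → b E'' with E'' → ε | F.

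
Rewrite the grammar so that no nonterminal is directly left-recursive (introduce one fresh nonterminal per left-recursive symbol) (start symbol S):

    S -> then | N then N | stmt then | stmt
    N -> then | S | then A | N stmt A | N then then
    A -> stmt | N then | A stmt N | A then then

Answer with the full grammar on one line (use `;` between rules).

N, A are directly left-recursive.
For N: α = {stmt A, then then}, β = {then, S, then A}. Rewrite as N → β N' and N' → α N' | ε.
For A: α = {stmt N, then then}, β = {stmt, N then}. Rewrite as A → β A' and A' → α A' | ε.

S -> then | N then N | stmt then | stmt; N -> then N' | S N' | then A N'; A -> stmt A' | N then A'; N' -> stmt A N' | then then N' | ε; A' -> stmt N A' | then then A' | ε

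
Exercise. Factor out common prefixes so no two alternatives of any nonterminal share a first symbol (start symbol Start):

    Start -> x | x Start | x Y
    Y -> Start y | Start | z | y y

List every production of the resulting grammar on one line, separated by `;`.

Start has alternatives sharing prefix 'x': factor to Start → x Start1 with Start1 → ε | Start | Y.
Y has alternatives sharing prefix 'Start': factor to Y → Start Y1 with Y1 → y | ε.

Start -> x Start1; Y -> z | y y | Start Y1; Start1 -> ε | Start | Y; Y1 -> y | ε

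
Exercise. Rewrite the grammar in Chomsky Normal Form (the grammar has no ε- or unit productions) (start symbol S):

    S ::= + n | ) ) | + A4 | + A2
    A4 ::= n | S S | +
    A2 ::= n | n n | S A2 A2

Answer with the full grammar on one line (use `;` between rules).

Introduce a nonterminal for each terminal appearing in a rule of length ≥ 2: X1 → +, X2 → n, X3 → ).
Binarize each right-hand side of length ≥ 3 by chaining fresh nonterminals (Y1, Y2, …): affected rules were A2 → S A2 A2.

S ::= X1 X2 | X3 X3 | X1 A4 | X1 A2; A4 ::= n | S S | +; A2 ::= n | X2 X2 | S Y1; X1 ::= +; X2 ::= n; X3 ::= ); Y1 ::= A2 A2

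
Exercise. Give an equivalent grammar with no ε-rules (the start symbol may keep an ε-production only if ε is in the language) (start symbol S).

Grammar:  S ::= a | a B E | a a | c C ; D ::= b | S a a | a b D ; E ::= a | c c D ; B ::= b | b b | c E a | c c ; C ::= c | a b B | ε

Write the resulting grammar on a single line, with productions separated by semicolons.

Nullable set = {C}.
ε ∉ L(G), so no ε-production is kept.
For each production, add variants omitting each subset of nullable occurrences: S → c C gives c C | c.

S ::= a | a B E | a a | c C | c; D ::= b | S a a | a b D; E ::= a | c c D; B ::= b | b b | c E a | c c; C ::= c | a b B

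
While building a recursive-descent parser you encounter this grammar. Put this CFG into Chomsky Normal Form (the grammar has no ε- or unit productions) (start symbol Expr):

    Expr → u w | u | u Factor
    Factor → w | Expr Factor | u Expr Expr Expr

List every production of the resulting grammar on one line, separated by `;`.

Expr → X1 X2 | u | X1 Factor; Factor → w | Expr Factor | X1 Y1; X1 → u; X2 → w; Y1 → Expr Y2; Y2 → Expr Expr

Introduce a nonterminal for each terminal appearing in a rule of length ≥ 2: X1 → u, X2 → w.
Binarize each right-hand side of length ≥ 3 by chaining fresh nonterminals (Y1, Y2, …): affected rules were Factor → X1 Expr Expr Expr.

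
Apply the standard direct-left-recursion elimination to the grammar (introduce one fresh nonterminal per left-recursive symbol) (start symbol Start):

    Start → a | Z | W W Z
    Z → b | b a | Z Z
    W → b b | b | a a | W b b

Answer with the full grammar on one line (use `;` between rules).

Start → a | Z | W W Z; Z → b Z1 | b a Z1; W → b b W1 | b W1 | a a W1; Z1 → Z Z1 | ε; W1 → b b W1 | ε

Directly left-recursive nonterminals: Z, W.
For Z: α = {Z}, β = {b, b a}. Rewrite as Z → β Z1 and Z1 → α Z1 | ε.
For W: α = {b b}, β = {b b, b, a a}. Rewrite as W → β W1 and W1 → α W1 | ε.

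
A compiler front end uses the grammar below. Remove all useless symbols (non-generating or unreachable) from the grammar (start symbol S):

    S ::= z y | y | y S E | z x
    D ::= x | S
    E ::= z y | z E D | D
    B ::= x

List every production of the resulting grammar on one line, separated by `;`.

Generating nonterminals: {B, D, E, S}.
Reachable from S after that: {D, E, S}.
Removed useless symbols: {B} and every production mentioning them.

S ::= z y | y | y S E | z x; D ::= x | S; E ::= z y | z E D | D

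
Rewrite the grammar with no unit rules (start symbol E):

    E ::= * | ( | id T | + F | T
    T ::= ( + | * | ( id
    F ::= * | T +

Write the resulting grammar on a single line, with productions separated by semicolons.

Unit pairs: E ⇒* {T}.
For each unit pair (A, B), copy every non-unit production of B to A, then drop all unit productions.

E ::= * | ( | id T | + F | ( + | ( id; T ::= ( + | * | ( id; F ::= * | T +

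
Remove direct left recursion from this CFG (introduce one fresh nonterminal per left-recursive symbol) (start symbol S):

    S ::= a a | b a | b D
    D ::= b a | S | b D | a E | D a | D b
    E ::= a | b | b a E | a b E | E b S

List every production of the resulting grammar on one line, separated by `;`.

S ::= a a | b a | b D; D ::= b a D' | S D' | b D D' | a E D'; E ::= a E' | b E' | b a E E' | a b E E'; D' ::= a D' | b D' | eps; E' ::= b S E' | eps

Left recursion appears on D, E.
For D: α = {a, b}, β = {b a, S, b D, a E}. Rewrite as D → β D' and D' → α D' | ε.
For E: α = {b S}, β = {a, b, b a E, a b E}. Rewrite as E → β E' and E' → α E' | ε.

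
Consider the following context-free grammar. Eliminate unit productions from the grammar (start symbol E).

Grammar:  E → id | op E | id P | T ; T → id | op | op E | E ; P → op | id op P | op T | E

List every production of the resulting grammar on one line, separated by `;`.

Unit pairs: E ⇒* {T}; P ⇒* {E, T}; T ⇒* {E}.
Replace each nonterminal's rules with the union of the non-unit rules of every nonterminal it unit-derives.

E → id | op E | id P | op; T → id | op E | id P | op; P → id | op E | id P | op | id op P | op T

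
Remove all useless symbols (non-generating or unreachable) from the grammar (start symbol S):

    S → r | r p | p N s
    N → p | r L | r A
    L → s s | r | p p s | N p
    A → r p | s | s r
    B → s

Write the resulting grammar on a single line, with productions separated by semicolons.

S → r | r p | p N s; N → p | r L | r A; L → s s | r | p p s | N p; A → r p | s | s r

Generating nonterminals: {A, B, L, N, S}.
Reachable from S after that: {A, L, N, S}.
Removed useless symbols: {B} and every production mentioning them.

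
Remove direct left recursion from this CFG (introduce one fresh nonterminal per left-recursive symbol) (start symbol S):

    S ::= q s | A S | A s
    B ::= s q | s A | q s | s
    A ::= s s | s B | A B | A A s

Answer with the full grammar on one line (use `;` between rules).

A is directly left-recursive.
For A: α = {B, A s}, β = {s s, s B}. Rewrite as A → β A' and A' → α A' | ε.

S ::= q s | A S | A s; B ::= s q | s A | q s | s; A ::= s s A' | s B A'; A' ::= B A' | A s A' | ε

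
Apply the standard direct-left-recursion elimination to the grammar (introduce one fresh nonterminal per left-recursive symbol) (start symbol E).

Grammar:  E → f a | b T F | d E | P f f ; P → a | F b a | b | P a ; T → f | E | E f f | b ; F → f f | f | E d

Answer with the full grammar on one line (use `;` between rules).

Directly left-recursive nonterminal: P.
For P: α = {a}, β = {a, F b a, b}. Rewrite as P → β P' and P' → α P' | ε.

E → f a | b T F | d E | P f f; P → a P' | F b a P' | b P'; T → f | E | E f f | b; F → f f | f | E d; P' → a P' | ε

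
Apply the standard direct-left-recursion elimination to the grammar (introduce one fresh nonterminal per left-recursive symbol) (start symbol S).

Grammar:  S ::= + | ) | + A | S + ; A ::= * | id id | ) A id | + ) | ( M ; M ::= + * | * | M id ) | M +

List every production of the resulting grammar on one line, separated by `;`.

S ::= + S' | ) S' | + A S'; A ::= * | id id | ) A id | + ) | ( M; M ::= + * M' | * M'; S' ::= + S' | ε; M' ::= id ) M' | + M' | ε

Directly left-recursive nonterminals: S, M.
For S: α = {+}, β = {+, ), + A}. Rewrite as S → β S' and S' → α S' | ε.
For M: α = {id ), +}, β = {+ *, *}. Rewrite as M → β M' and M' → α M' | ε.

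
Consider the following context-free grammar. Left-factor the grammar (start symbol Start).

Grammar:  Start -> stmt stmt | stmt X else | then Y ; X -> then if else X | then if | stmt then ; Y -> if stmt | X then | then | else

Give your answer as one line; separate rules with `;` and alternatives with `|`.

Start has alternatives sharing prefix 'stmt': factor to Start → stmt Start1 with Start1 → stmt | X else.
X has alternatives sharing prefix 'then if': factor to X → then if X1 with X1 → else X | ε.

Start -> then Y | stmt Start1; X -> stmt then | then if X1; Y -> if stmt | X then | then | else; Start1 -> stmt | X else; X1 -> else X | ε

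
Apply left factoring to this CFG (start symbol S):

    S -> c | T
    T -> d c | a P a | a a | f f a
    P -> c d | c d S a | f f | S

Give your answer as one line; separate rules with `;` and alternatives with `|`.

T has alternatives sharing prefix 'a': factor to T → a T' with T' → P a | a.
P has alternatives sharing prefix 'c d': factor to P → c d P' with P' → ε | S a.

S -> c | T; T -> d c | f f a | a T'; P -> f f | S | c d P'; T' -> P a | a; P' -> ε | S a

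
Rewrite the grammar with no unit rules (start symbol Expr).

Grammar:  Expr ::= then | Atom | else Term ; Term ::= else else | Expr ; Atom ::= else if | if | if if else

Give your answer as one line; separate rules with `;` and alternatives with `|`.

Expr ::= else if | if | if if else | then | else Term; Term ::= else else | else if | if | if if else | then | else Term; Atom ::= else if | if | if if else

Unit pairs: Expr ⇒* {Atom}; Term ⇒* {Atom, Expr}.
For each unit pair (A, B), copy every non-unit production of B to A, then drop all unit productions.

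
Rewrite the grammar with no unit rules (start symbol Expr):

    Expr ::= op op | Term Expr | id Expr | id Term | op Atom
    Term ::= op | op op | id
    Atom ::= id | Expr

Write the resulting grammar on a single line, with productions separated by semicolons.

Expr ::= op op | Term Expr | id Expr | id Term | op Atom; Term ::= op | op op | id; Atom ::= id | op op | Term Expr | id Expr | id Term | op Atom

Unit pairs: Atom ⇒* {Expr}.
For each unit pair (A, B), copy every non-unit production of B to A, then drop all unit productions.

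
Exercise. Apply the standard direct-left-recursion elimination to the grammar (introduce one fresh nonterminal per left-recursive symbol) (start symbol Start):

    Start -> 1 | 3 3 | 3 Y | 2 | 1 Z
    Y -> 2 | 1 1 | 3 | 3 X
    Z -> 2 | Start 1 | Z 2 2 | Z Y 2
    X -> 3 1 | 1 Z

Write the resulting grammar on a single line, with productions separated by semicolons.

Directly left-recursive nonterminal: Z.
For Z: α = {2 2, Y 2}, β = {2, Start 1}. Rewrite as Z → β Z1 and Z1 → α Z1 | ε.

Start -> 1 | 3 3 | 3 Y | 2 | 1 Z; Y -> 2 | 1 1 | 3 | 3 X; Z -> 2 Z1 | Start 1 Z1; X -> 3 1 | 1 Z; Z1 -> 2 2 Z1 | Y 2 Z1 | ε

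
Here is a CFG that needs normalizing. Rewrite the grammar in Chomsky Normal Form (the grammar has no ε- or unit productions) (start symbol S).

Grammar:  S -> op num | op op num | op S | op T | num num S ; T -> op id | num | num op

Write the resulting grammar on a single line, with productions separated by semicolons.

S -> X1 X2 | X1 Y1 | X1 S | X1 T | X2 Y2; T -> X1 X3 | num | X2 X1; X1 -> op; X2 -> num; X3 -> id; Y1 -> X1 X2; Y2 -> X2 S

Introduce a nonterminal for each terminal appearing in a rule of length ≥ 2: X1 → op, X2 → num, X3 → id.
Binarize each right-hand side of length ≥ 3 by chaining fresh nonterminals (Y1, Y2, …): affected rules were S → X1 X1 X2; S → X2 X2 S.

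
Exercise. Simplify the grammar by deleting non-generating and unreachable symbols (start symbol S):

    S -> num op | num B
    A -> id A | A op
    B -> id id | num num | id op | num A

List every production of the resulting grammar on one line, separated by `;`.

Generating nonterminals: {B, S}.
Reachable from S after that: {B, S}.
Removed useless symbols: {A} and every production mentioning them.

S -> num op | num B; B -> id id | num num | id op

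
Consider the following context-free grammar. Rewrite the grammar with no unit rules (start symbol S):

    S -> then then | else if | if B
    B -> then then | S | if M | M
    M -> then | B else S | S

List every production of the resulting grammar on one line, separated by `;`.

S -> then then | else if | if B; B -> then then | if M | else if | if B | then | B else S; M -> then then | else if | if B | then | B else S

Unit pairs: B ⇒* {M, S}; M ⇒* {S}.
Replace each nonterminal's rules with the union of the non-unit rules of every nonterminal it unit-derives.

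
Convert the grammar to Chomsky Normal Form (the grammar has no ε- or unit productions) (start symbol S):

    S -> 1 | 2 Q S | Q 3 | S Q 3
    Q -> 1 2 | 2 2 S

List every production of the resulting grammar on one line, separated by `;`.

S -> 1 | X1 Y1 | Q X2 | S Y2; Q -> X3 X1 | X1 Y3; X1 -> 2; X2 -> 3; X3 -> 1; Y1 -> Q S; Y2 -> Q X2; Y3 -> X1 S

Introduce a nonterminal for each terminal appearing in a rule of length ≥ 2: X1 → 2, X2 → 3, X3 → 1.
Binarize each right-hand side of length ≥ 3 by chaining fresh nonterminals (Y1, Y2, …): affected rules were S → X1 Q S; S → S Q X2; Q → X1 X1 S.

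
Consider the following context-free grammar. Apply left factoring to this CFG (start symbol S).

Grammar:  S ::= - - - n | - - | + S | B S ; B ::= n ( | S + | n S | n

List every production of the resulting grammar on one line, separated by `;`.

S has alternatives sharing prefix '- -': factor to S → - - S' with S' → - n | ε.
B has alternatives sharing prefix 'n': factor to B → n B' with B' → ( | S | ε.

S ::= + S | B S | - - S'; B ::= S + | n B'; S' ::= - n | ε; B' ::= ( | S | ε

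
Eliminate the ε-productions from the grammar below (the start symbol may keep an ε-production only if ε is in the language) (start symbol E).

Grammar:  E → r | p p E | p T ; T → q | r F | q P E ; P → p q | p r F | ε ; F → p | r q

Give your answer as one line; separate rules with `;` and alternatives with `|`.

Nullable nonterminals: {P}.
ε ∉ L(G), so no ε-production is kept.
Expand every rule over subsets of its nullable positions: T → q P E gives q P E | q E.

E → r | p p E | p T; T → q | r F | q P E | q E; P → p q | p r F; F → p | r q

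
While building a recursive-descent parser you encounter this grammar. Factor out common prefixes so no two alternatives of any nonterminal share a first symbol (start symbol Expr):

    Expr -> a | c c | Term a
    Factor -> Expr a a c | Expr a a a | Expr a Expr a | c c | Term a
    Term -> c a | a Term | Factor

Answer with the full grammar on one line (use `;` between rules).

Expr -> a | c c | Term a; Factor -> c c | Term a | Expr a Factor1; Term -> c a | a Term | Factor; Factor1 -> Expr a | a Factor11; Factor11 -> c | a

Factor has alternatives sharing prefix 'Expr a': factor to Factor → Expr a Factor1 with Factor1 → a c | a a | Expr a.
Factor1 has alternatives sharing prefix 'a': factor to Factor1 → a Factor11 with Factor11 → c | a.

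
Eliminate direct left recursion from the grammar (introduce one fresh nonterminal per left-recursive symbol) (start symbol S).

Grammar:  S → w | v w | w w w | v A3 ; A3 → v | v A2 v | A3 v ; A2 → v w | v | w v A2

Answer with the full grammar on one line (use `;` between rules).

Left recursion appears on A3.
For A3: α = {v}, β = {v, v A2 v}. Rewrite as A3 → β A3' and A3' → α A3' | ε.

S → w | v w | w w w | v A3; A3 → v A3' | v A2 v A3'; A2 → v w | v | w v A2; A3' → v A3' | ε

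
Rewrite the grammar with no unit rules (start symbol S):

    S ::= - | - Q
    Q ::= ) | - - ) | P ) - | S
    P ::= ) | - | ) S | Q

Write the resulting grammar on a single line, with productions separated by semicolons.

Unit pairs: P ⇒* {Q, S}; Q ⇒* {S}.
For every A with A ⇒* B via unit rules, add B's non-unit alternatives to A; then delete every rule of the form X → Y.

S ::= - | - Q; Q ::= - | - Q | ) | - - ) | P ) -; P ::= - | - Q | ) | ) S | - - ) | P ) -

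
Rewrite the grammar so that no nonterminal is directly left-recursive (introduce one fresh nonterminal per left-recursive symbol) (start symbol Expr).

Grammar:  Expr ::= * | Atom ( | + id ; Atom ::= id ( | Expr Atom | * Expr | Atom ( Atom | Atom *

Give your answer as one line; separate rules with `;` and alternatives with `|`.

Expr ::= * | Atom ( | + id; Atom ::= id ( Atom1 | Expr Atom Atom1 | * Expr Atom1; Atom1 ::= ( Atom Atom1 | * Atom1 | ε

Left recursion appears on Atom.
For Atom: α = {( Atom, *}, β = {id (, Expr Atom, * Expr}. Rewrite as Atom → β Atom1 and Atom1 → α Atom1 | ε.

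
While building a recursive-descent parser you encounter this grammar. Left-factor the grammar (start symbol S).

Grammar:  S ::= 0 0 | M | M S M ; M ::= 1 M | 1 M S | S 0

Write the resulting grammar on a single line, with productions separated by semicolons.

S has alternatives sharing prefix 'M': factor to S → M S' with S' → ε | S M.
M has alternatives sharing prefix '1 M': factor to M → 1 M M' with M' → ε | S.

S ::= 0 0 | M S'; M ::= S 0 | 1 M M'; S' ::= ε | S M; M' ::= ε | S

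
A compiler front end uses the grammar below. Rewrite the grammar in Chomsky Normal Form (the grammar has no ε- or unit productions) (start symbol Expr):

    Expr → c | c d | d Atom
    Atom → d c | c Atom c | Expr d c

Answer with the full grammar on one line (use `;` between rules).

Introduce a nonterminal for each terminal appearing in a rule of length ≥ 2: X1 → c, X2 → d.
Binarize each right-hand side of length ≥ 3 by chaining fresh nonterminals (Y1, Y2, …): affected rules were Atom → X1 Atom X1; Atom → Expr X2 X1.

Expr → c | X1 X2 | X2 Atom; Atom → X2 X1 | X1 Y1 | Expr Y2; X1 → c; X2 → d; Y1 → Atom X1; Y2 → X2 X1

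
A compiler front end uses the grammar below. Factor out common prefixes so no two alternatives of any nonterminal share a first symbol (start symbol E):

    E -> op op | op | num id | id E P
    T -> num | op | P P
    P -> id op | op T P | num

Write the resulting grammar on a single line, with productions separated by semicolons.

E has alternatives sharing prefix 'op': factor to E → op E' with E' → op | ε.

E -> num id | id E P | op E'; T -> num | op | P P; P -> id op | op T P | num; E' -> op | ε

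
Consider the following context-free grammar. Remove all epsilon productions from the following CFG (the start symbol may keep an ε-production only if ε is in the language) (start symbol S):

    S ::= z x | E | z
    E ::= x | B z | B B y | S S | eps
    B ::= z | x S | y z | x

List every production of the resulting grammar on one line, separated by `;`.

S ::= z x | E | z | ε; E ::= x | B z | B B y | S S | S; B ::= z | x S | x | y z

Nullable set = {E, S}.
ε ∈ L(G) since S is nullable, so keep S → ε.
For each production, add variants omitting each subset of nullable occurrences: E → S S gives S S | S. B → x S gives x S | x.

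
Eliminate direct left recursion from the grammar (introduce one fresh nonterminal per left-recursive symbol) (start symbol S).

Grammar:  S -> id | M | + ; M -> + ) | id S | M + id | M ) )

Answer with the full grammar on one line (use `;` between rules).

S -> id | M | +; M -> + ) M' | id S M'; M' -> + id M' | ) ) M' | ε

Left recursion appears on M.
For M: α = {+ id, ) )}, β = {+ ), id S}. Rewrite as M → β M' and M' → α M' | ε.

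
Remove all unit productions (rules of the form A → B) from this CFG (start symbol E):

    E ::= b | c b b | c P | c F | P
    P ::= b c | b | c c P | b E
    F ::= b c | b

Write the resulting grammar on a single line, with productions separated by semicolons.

Unit pairs: E ⇒* {P}.
For each unit pair (A, B), copy every non-unit production of B to A, then drop all unit productions.

E ::= b | c b b | c P | c F | b c | c c P | b E; P ::= b c | b | c c P | b E; F ::= b c | b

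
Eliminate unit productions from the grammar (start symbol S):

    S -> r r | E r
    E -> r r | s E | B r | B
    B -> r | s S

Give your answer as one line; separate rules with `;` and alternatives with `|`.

S -> r r | E r; E -> r | s S | r r | s E | B r; B -> r | s S

Unit pairs: E ⇒* {B}.
For each unit pair (A, B), copy every non-unit production of B to A, then drop all unit productions.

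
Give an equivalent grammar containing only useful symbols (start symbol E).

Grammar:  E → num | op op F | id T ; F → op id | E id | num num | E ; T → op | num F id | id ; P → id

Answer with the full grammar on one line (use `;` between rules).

E → num | op op F | id T; F → op id | E id | num num | E; T → op | num F id | id

Generating nonterminals: {E, F, P, T}.
Reachable from E after that: {E, F, T}.
Removed useless symbols: {P} and every production mentioning them.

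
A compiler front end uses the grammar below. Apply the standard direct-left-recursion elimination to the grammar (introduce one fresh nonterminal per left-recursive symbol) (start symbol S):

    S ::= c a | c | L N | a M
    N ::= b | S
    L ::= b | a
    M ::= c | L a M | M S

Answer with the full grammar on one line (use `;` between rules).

Left recursion appears on M.
For M: α = {S}, β = {c, L a M}. Rewrite as M → β M' and M' → α M' | ε.

S ::= c a | c | L N | a M; N ::= b | S; L ::= b | a; M ::= c M' | L a M M'; M' ::= S M' | ε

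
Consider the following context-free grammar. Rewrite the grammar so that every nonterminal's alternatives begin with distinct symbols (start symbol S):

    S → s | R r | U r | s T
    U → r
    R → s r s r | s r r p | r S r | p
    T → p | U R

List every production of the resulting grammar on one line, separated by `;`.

S has alternatives sharing prefix 's': factor to S → s S' with S' → ε | T.
R has alternatives sharing prefix 's r': factor to R → s r R' with R' → s r | r p.

S → R r | U r | s S'; U → r; R → r S r | p | s r R'; T → p | U R; S' → ε | T; R' → s r | r p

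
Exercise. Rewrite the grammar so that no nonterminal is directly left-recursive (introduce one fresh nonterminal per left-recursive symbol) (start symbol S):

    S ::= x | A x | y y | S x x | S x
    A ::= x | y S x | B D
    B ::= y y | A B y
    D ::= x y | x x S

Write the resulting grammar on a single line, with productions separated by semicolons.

S ::= x S' | A x S' | y y S'; A ::= x | y S x | B D; B ::= y y | A B y; D ::= x y | x x S; S' ::= x x S' | x S' | ε

Left recursion appears on S.
For S: α = {x x, x}, β = {x, A x, y y}. Rewrite as S → β S' and S' → α S' | ε.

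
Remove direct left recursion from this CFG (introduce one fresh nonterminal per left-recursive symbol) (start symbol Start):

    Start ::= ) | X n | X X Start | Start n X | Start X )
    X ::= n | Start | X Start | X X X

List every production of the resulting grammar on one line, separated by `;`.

Start ::= ) Start1 | X n Start1 | X X Start Start1; X ::= n X1 | Start X1; Start1 ::= n X Start1 | X ) Start1 | ε; X1 ::= Start X1 | X X X1 | ε

Directly left-recursive nonterminals: Start, X.
For Start: α = {n X, X )}, β = {), X n, X X Start}. Rewrite as Start → β Start1 and Start1 → α Start1 | ε.
For X: α = {Start, X X}, β = {n, Start}. Rewrite as X → β X1 and X1 → α X1 | ε.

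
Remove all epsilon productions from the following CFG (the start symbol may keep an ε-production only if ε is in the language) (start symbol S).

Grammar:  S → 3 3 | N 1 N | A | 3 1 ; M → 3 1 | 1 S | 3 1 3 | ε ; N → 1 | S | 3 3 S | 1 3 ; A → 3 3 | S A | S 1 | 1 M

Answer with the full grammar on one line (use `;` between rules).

Nullable set = {M}.
ε ∉ L(G), so no ε-production is kept.
Add the nullable-subset variants: A → 1 M gives 1 M | 1.

S → 3 3 | N 1 N | A | 3 1; M → 3 1 | 1 S | 3 1 3; N → 1 | S | 3 3 S | 1 3; A → 3 3 | S A | S 1 | 1 M | 1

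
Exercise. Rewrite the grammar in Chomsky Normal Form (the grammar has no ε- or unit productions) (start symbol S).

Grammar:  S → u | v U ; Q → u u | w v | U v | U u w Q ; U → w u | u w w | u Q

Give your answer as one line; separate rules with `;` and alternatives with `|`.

Introduce a nonterminal for each terminal appearing in a rule of length ≥ 2: X1 → v, X2 → u, X3 → w.
Binarize each right-hand side of length ≥ 3 by chaining fresh nonterminals (Y1, Y2, …): affected rules were Q → U X2 X3 Q; U → X2 X3 X3.

S → u | X1 U; Q → X2 X2 | X3 X1 | U X1 | U Y1; U → X3 X2 | X2 Y3 | X2 Q; X1 → v; X2 → u; X3 → w; Y1 → X2 Y2; Y2 → X3 Q; Y3 → X3 X3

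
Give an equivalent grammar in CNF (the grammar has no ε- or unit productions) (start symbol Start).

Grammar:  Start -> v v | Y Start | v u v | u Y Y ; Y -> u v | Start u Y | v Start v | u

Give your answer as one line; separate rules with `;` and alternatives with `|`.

Introduce a nonterminal for each terminal appearing in a rule of length ≥ 2: X1 → v, X2 → u.
Binarize each right-hand side of length ≥ 3 by chaining fresh nonterminals (Y1, Y2, …): affected rules were Start → X1 X2 X1; Start → X2 Y Y; Y → Start X2 Y; Y → X1 Start X1.

Start -> X1 X1 | Y Start | X1 Y1 | X2 Y2; Y -> X2 X1 | Start Y3 | X1 Y4 | u; X1 -> v; X2 -> u; Y1 -> X2 X1; Y2 -> Y Y; Y3 -> X2 Y; Y4 -> Start X1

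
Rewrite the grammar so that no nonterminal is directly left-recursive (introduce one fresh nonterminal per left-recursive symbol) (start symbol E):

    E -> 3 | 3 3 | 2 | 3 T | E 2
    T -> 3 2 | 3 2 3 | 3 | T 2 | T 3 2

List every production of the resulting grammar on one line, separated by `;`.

E -> 3 E' | 3 3 E' | 2 E' | 3 T E'; T -> 3 2 T' | 3 2 3 T' | 3 T'; E' -> 2 E' | ε; T' -> 2 T' | 3 2 T' | ε

Left recursion appears on E, T.
For E: α = {2}, β = {3, 3 3, 2, 3 T}. Rewrite as E → β E' and E' → α E' | ε.
For T: α = {2, 3 2}, β = {3 2, 3 2 3, 3}. Rewrite as T → β T' and T' → α T' | ε.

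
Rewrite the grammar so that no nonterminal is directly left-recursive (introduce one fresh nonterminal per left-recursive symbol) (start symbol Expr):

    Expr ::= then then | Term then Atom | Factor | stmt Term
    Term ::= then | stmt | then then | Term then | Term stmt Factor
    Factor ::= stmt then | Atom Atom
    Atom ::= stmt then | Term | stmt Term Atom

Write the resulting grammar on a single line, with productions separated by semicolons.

Expr ::= then then | Term then Atom | Factor | stmt Term; Term ::= then Term1 | stmt Term1 | then then Term1; Factor ::= stmt then | Atom Atom; Atom ::= stmt then | Term | stmt Term Atom; Term1 ::= then Term1 | stmt Factor Term1 | eps

Left recursion appears on Term.
For Term: α = {then, stmt Factor}, β = {then, stmt, then then}. Rewrite as Term → β Term1 and Term1 → α Term1 | ε.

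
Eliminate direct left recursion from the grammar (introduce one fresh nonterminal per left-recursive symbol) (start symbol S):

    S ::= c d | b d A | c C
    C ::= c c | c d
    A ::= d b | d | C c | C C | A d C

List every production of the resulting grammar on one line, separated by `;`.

S ::= c d | b d A | c C; C ::= c c | c d; A ::= d b A' | d A' | C c A' | C C A'; A' ::= d C A' | ε

Left recursion appears on A.
For A: α = {d C}, β = {d b, d, C c, C C}. Rewrite as A → β A' and A' → α A' | ε.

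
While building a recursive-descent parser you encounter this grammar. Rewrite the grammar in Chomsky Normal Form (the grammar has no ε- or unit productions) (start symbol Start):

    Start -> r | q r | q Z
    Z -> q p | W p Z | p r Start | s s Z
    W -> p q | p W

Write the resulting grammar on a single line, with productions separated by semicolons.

Introduce a nonterminal for each terminal appearing in a rule of length ≥ 2: X1 → q, X2 → r, X3 → p, X4 → s.
Binarize each right-hand side of length ≥ 3 by chaining fresh nonterminals (Y1, Y2, …): affected rules were Z → W X3 Z; Z → X3 X2 Start; Z → X4 X4 Z.

Start -> r | X1 X2 | X1 Z; Z -> X1 X3 | W Y1 | X3 Y2 | X4 Y3; W -> X3 X1 | X3 W; X1 -> q; X2 -> r; X3 -> p; X4 -> s; Y1 -> X3 Z; Y2 -> X2 Start; Y3 -> X4 Z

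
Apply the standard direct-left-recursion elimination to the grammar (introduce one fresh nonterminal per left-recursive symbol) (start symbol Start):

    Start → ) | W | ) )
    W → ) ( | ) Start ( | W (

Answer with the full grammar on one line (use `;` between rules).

Directly left-recursive nonterminal: W.
For W: α = {(}, β = {) (, ) Start (}. Rewrite as W → β W1 and W1 → α W1 | ε.

Start → ) | W | ) ); W → ) ( W1 | ) Start ( W1; W1 → ( W1 | ε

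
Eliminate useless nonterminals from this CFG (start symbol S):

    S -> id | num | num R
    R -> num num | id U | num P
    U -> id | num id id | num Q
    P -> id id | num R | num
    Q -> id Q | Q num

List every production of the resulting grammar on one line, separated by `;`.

S -> id | num | num R; R -> num num | id U | num P; U -> id | num id id; P -> id id | num R | num

Generating nonterminals: {P, R, S, U}.
Reachable from S after that: {P, R, S, U}.
Removed useless symbols: {Q} and every production mentioning them.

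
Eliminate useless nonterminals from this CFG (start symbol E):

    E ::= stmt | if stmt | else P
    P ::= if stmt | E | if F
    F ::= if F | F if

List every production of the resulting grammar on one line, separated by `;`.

Generating nonterminals: {E, P}.
Reachable from E after that: {E, P}.
Removed useless symbols: {F} and every production mentioning them.

E ::= stmt | if stmt | else P; P ::= if stmt | E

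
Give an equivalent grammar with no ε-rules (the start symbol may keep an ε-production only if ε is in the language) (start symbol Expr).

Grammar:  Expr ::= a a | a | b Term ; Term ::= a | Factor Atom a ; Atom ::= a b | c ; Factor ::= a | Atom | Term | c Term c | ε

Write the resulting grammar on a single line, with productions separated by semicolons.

Expr ::= a a | a | b Term; Term ::= a | Factor Atom a | Atom a; Atom ::= a b | c; Factor ::= a | Atom | Term | c Term c

Nullable set = {Factor}.
ε ∉ L(G), so no ε-production is kept.
Expand every rule over subsets of its nullable positions: Term → Factor Atom a gives Factor Atom a | Atom a.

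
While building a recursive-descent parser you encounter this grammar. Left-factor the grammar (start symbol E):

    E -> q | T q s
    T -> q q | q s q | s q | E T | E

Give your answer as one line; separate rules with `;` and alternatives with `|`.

T has alternatives sharing prefix 'q': factor to T → q T' with T' → q | s q.
T has alternatives sharing prefix 'E': factor to T → E T'' with T'' → T | ε.

E -> q | T q s; T -> s q | q T' | E T''; T' -> q | s q; T'' -> T | ε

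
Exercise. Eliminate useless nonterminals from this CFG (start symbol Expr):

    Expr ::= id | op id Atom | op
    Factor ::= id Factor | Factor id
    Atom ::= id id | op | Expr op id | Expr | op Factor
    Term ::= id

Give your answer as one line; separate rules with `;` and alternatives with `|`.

Generating nonterminals: {Atom, Expr, Term}.
Reachable from Expr after that: {Atom, Expr}.
Removed useless symbols: {Factor, Term} and every production mentioning them.

Expr ::= id | op id Atom | op; Atom ::= id id | op | Expr op id | Expr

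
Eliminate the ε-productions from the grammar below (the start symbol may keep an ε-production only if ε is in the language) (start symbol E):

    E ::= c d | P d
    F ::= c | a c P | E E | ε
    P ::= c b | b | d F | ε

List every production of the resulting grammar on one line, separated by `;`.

Nullable nonterminals: {F, P}.
ε ∉ L(G), so no ε-production is kept.
Expand every rule over subsets of its nullable positions: E → P d gives P d | d. F → a c P gives a c P | a c. P → d F gives d F | d.

E ::= c d | P d | d; F ::= c | a c P | a c | E E; P ::= c b | b | d F | d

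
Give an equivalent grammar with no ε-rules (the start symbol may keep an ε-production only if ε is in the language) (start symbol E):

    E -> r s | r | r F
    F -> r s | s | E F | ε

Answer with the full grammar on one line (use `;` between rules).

E -> r s | r | r F; F -> r s | s | E F | E

Nullable nonterminals: {F}.
ε ∉ L(G), so no ε-production is kept.
For each production, add variants omitting each subset of nullable occurrences: F → E F gives E F | E.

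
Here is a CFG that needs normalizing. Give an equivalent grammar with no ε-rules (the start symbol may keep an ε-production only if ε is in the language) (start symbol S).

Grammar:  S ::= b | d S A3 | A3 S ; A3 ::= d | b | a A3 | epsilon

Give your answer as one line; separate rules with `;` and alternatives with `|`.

S ::= b | d S A3 | d S | A3 S; A3 ::= d | b | a A3 | a

Nullable nonterminals: {A3}.
ε ∉ L(G), so no ε-production is kept.
Add the nullable-subset variants: S → d S A3 gives d S A3 | d S. A3 → a A3 gives a A3 | a.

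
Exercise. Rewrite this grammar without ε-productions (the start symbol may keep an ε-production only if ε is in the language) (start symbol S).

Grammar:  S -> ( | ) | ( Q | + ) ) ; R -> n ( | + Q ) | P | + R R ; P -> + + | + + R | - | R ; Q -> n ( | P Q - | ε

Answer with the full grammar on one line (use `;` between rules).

The nullable symbols are {Q}.
ε ∉ L(G), so no ε-production is kept.
Expand every rule over subsets of its nullable positions: R → + Q ) gives + Q ) | + ). Q → P Q - gives P Q - | P -.

S -> ( | ) | ( Q | + ) ); R -> n ( | + Q ) | + ) | P | + R R; P -> + + | + + R | - | R; Q -> n ( | P Q - | P -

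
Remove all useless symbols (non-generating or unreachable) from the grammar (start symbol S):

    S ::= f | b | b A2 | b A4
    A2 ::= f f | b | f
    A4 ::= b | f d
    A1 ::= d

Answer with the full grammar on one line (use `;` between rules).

S ::= f | b | b A2 | b A4; A2 ::= f f | b | f; A4 ::= b | f d

Generating nonterminals: {A1, A2, A4, S}.
Reachable from S after that: {A2, A4, S}.
Removed useless symbols: {A1} and every production mentioning them.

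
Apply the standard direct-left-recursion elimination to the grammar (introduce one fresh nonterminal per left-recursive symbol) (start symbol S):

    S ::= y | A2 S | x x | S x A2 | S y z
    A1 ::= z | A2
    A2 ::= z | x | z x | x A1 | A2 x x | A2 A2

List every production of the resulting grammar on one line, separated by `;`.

Directly left-recursive nonterminals: S, A2.
For S: α = {x A2, y z}, β = {y, A2 S, x x}. Rewrite as S → β S' and S' → α S' | ε.
For A2: α = {x x, A2}, β = {z, x, z x, x A1}. Rewrite as A2 → β A2' and A2' → α A2' | ε.

S ::= y S' | A2 S S' | x x S'; A1 ::= z | A2; A2 ::= z A2' | x A2' | z x A2' | x A1 A2'; S' ::= x A2 S' | y z S' | ε; A2' ::= x x A2' | A2 A2' | ε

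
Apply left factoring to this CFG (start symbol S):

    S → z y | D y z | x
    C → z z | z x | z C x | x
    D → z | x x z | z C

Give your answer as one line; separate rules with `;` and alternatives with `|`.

S → z y | D y z | x; C → x | z C'; D → x x z | z D'; C' → z | x | C x; D' → ε | C

C has alternatives sharing prefix 'z': factor to C → z C' with C' → z | x | C x.
D has alternatives sharing prefix 'z': factor to D → z D' with D' → ε | C.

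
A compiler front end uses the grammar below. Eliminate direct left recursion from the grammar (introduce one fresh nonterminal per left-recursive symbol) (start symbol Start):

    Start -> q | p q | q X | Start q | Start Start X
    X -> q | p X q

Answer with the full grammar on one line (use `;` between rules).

Directly left-recursive nonterminal: Start.
For Start: α = {q, Start X}, β = {q, p q, q X}. Rewrite as Start → β Start1 and Start1 → α Start1 | ε.

Start -> q Start1 | p q Start1 | q X Start1; X -> q | p X q; Start1 -> q Start1 | Start X Start1 | eps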